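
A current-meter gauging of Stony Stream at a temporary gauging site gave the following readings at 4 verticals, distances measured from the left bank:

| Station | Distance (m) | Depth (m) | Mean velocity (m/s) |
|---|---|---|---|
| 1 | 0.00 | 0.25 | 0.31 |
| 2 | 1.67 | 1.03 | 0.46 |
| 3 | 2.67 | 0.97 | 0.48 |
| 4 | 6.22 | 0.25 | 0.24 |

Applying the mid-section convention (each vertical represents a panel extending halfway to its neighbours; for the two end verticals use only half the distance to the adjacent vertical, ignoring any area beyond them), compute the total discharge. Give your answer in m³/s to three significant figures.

1.86 m³/s

w_1 = (1.67 − 0.00)/2 = 0.835 m; q_1 = 0.31 × 0.25 × 0.835 = 0.06471 m³/s
w_2 = (2.67 − 0.00)/2 = 1.335 m; q_2 = 0.46 × 1.03 × 1.335 = 0.6325 m³/s
w_3 = (6.22 − 1.67)/2 = 2.275 m; q_3 = 0.48 × 0.97 × 2.275 = 1.059 m³/s
w_4 = (6.22 − 2.67)/2 = 1.775 m; q_4 = 0.24 × 0.25 × 1.775 = 0.1065 m³/s
Q = Σ qᵢ = 1.863 m³/s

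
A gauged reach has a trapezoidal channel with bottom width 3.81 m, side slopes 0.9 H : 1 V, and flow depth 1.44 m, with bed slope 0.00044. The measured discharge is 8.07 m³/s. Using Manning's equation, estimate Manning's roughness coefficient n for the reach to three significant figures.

0.0186

A = (b + z·y)·y = (3.81 + 0.9×1.44)×1.44 = 7.353 m²
P = b + 2y√(1+z²) = 3.81 + 2×1.44×√(1+0.9²) = 7.685 m
R = A/P = 7.353/7.685 = 0.9568 m
n = (1/Q)·A·R^(2/3)·S^(1/2) = (1/8.07) × 7.353 × 0.9710 × 0.02098 = 0.01856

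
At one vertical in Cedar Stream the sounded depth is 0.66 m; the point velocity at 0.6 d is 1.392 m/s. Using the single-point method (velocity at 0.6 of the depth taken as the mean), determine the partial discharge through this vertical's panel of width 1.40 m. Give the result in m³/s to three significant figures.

1.29 m³/s

v̄ = v₀.₆ = 1.392 m/s
q = v̄ × d × w = 1.392 × 0.66 × 1.40 = 1.286 m³/s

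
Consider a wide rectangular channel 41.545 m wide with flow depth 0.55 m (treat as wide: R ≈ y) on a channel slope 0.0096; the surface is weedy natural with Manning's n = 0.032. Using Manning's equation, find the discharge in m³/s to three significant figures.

A = b·y = 41.545 × 0.55 = 22.85 m²
Wide channel: R ≈ y = 0.55 m
Q = (1/n)·A·R^(2/3)·S^(1/2) = (1/0.032) × 22.85 × 0.5500^(2/3) × 0.0096^(1/2) = 46.97 m³/s

47.0 m³/s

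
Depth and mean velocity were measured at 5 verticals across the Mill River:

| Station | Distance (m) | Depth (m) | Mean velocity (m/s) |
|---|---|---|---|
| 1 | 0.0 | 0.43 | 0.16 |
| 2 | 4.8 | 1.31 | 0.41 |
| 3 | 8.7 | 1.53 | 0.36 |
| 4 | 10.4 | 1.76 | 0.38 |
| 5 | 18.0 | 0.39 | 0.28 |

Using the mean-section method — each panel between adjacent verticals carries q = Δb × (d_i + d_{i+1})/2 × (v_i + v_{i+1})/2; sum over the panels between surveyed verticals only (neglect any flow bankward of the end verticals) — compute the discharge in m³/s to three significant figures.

Panel 1-2: Δb = 4.8 m, d̄ = (0.43+1.31)/2 = 0.87, v̄ = (0.16+0.41)/2 = 0.285 → q = 4.8×0.87×0.285 = 1.190 m³/s
Panel 2-3: Δb = 3.9 m, d̄ = (1.31+1.53)/2 = 1.42, v̄ = (0.41+0.36)/2 = 0.385 → q = 3.9×1.42×0.385 = 2.132 m³/s
Panel 3-4: Δb = 1.7 m, d̄ = (1.53+1.76)/2 = 1.645, v̄ = (0.36+0.38)/2 = 0.37 → q = 1.7×1.645×0.37 = 1.035 m³/s
Panel 4-5: Δb = 7.6 m, d̄ = (1.76+0.39)/2 = 1.075, v̄ = (0.38+0.28)/2 = 0.33 → q = 7.6×1.075×0.33 = 2.696 m³/s
Q = Σ q = 7.053 m³/s

7.05 m³/s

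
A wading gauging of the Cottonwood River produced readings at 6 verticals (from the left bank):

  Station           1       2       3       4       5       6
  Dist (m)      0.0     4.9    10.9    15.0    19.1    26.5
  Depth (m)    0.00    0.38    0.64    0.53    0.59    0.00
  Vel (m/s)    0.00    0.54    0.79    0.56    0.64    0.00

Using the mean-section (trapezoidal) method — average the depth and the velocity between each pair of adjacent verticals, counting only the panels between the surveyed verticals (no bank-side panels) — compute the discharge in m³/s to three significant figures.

5.98 m³/s

Panel 1-2: Δb = 4.9 m, d̄ = (0.00+0.38)/2 = 0.19, v̄ = (0.00+0.54)/2 = 0.27 → q = 4.9×0.19×0.27 = 0.2514 m³/s
Panel 2-3: Δb = 6 m, d̄ = (0.38+0.64)/2 = 0.51, v̄ = (0.54+0.79)/2 = 0.665 → q = 6×0.51×0.665 = 2.035 m³/s
Panel 3-4: Δb = 4.1 m, d̄ = (0.64+0.53)/2 = 0.585, v̄ = (0.79+0.56)/2 = 0.675 → q = 4.1×0.585×0.675 = 1.619 m³/s
Panel 4-5: Δb = 4.1 m, d̄ = (0.53+0.59)/2 = 0.56, v̄ = (0.56+0.64)/2 = 0.6 → q = 4.1×0.56×0.6 = 1.378 m³/s
Panel 5-6: Δb = 7.4 m, d̄ = (0.59+0.00)/2 = 0.295, v̄ = (0.64+0.00)/2 = 0.32 → q = 7.4×0.295×0.32 = 0.6986 m³/s
Q = Σ q = 5.981 m³/s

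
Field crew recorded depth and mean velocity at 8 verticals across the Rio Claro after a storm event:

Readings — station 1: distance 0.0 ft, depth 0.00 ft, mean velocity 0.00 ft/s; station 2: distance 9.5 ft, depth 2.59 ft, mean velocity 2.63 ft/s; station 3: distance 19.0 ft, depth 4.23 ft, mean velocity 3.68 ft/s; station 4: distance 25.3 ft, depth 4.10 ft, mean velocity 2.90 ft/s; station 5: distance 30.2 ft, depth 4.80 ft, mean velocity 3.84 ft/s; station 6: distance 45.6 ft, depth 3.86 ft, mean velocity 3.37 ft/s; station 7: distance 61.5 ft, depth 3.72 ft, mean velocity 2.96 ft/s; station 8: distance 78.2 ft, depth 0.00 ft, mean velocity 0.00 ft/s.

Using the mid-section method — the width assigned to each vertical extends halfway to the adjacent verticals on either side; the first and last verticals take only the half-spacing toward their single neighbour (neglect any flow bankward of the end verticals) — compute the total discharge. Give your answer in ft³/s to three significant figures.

824 ft³/s

w_2 = (19.0 − 0.0)/2 = 9.5 ft; q_2 = 2.63 × 2.59 × 9.5 = 64.71 ft³/s
w_3 = (25.3 − 9.5)/2 = 7.9 ft; q_3 = 3.68 × 4.23 × 7.9 = 123.0 ft³/s
w_4 = (30.2 − 19.0)/2 = 5.6 ft; q_4 = 2.90 × 4.10 × 5.6 = 66.58 ft³/s
w_5 = (45.6 − 25.3)/2 = 10.15 ft; q_5 = 3.84 × 4.80 × 10.15 = 187.1 ft³/s
w_6 = (61.5 − 30.2)/2 = 15.65 ft; q_6 = 3.37 × 3.86 × 15.65 = 203.6 ft³/s
w_7 = (78.2 − 45.6)/2 = 16.3 ft; q_7 = 2.96 × 3.72 × 16.3 = 179.5 ft³/s
Stations 1, 8 contribute zero (depth or velocity is 0).
Q = Σ qᵢ = 824.4 ft³/s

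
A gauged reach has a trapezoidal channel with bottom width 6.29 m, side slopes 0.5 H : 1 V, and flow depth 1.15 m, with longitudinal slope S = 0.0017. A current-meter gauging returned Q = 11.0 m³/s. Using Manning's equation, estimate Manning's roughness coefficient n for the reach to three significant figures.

A = (b + z·y)·y = (6.29 + 0.5×1.15)×1.15 = 7.895 m²
P = b + 2y√(1+z²) = 6.29 + 2×1.15×√(1+0.5²) = 8.861 m
R = A/P = 7.895/8.861 = 0.8909 m
n = (1/Q)·A·R^(2/3)·S^(1/2) = (1/11.0) × 7.895 × 0.9259 × 0.04123 = 0.02740

0.0274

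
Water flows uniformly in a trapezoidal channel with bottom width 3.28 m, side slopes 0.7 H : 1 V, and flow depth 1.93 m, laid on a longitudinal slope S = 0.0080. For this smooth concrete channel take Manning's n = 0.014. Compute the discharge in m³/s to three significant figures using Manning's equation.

61.5 m³/s

A = (b + z·y)·y = (3.28 + 0.7×1.93)×1.93 = 8.938 m²
P = b + 2y√(1+z²) = 3.28 + 2×1.93×√(1+0.7²) = 7.992 m
R = A/P = 8.938/7.992 = 1.118 m
Q = (1/n)·A·R^(2/3)·S^(1/2) = (1/0.014) × 8.938 × 1.118^(2/3) × 0.0080^(1/2) = 61.52 m³/s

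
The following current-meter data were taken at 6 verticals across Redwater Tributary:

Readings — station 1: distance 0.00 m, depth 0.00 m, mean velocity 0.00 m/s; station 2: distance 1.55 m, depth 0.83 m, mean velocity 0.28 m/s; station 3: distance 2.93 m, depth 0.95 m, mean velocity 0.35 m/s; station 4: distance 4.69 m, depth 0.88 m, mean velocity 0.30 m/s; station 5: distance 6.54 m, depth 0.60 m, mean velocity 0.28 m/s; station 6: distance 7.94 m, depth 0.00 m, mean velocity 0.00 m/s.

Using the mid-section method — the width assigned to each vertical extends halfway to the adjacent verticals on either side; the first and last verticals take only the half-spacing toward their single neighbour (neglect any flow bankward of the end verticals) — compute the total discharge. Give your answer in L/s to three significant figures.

w_2 = (2.93 − 0.00)/2 = 1.465 m; q_2 = 0.28 × 0.83 × 1.465 = 0.3405 m³/s
w_3 = (4.69 − 1.55)/2 = 1.57 m; q_3 = 0.35 × 0.95 × 1.57 = 0.5220 m³/s
w_4 = (6.54 − 2.93)/2 = 1.805 m; q_4 = 0.30 × 0.88 × 1.805 = 0.4765 m³/s
w_5 = (7.94 − 4.69)/2 = 1.625 m; q_5 = 0.28 × 0.60 × 1.625 = 0.2730 m³/s
Stations 1, 6 contribute zero (depth or velocity is 0).
Q = Σ qᵢ = 1.612 m³/s
= 1.612 × 1000 = 1612 L/s

1610 L/s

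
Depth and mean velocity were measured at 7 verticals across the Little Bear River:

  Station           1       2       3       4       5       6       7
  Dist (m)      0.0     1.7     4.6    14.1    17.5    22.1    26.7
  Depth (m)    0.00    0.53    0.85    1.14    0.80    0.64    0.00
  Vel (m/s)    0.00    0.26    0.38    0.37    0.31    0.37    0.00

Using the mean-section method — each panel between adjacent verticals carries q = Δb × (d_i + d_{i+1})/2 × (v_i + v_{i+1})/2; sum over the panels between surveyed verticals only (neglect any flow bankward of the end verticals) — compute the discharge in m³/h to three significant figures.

24300 m³/h

Panel 1-2: Δb = 1.7 m, d̄ = (0.00+0.53)/2 = 0.265, v̄ = (0.00+0.26)/2 = 0.13 → q = 1.7×0.265×0.13 = 0.05857 m³/s
Panel 2-3: Δb = 2.9 m, d̄ = (0.53+0.85)/2 = 0.69, v̄ = (0.26+0.38)/2 = 0.32 → q = 2.9×0.69×0.32 = 0.6403 m³/s
Panel 3-4: Δb = 9.5 m, d̄ = (0.85+1.14)/2 = 0.995, v̄ = (0.38+0.37)/2 = 0.375 → q = 9.5×0.995×0.375 = 3.545 m³/s
Panel 4-5: Δb = 3.4 m, d̄ = (1.14+0.80)/2 = 0.97, v̄ = (0.37+0.31)/2 = 0.34 → q = 3.4×0.97×0.34 = 1.121 m³/s
Panel 5-6: Δb = 4.6 m, d̄ = (0.80+0.64)/2 = 0.72, v̄ = (0.31+0.37)/2 = 0.34 → q = 4.6×0.72×0.34 = 1.126 m³/s
Panel 6-7: Δb = 4.6 m, d̄ = (0.64+0.00)/2 = 0.32, v̄ = (0.37+0.00)/2 = 0.185 → q = 4.6×0.32×0.185 = 0.2723 m³/s
Q = Σ q = 6.763 m³/s
= 6.763 × 3600 = 24350 m³/h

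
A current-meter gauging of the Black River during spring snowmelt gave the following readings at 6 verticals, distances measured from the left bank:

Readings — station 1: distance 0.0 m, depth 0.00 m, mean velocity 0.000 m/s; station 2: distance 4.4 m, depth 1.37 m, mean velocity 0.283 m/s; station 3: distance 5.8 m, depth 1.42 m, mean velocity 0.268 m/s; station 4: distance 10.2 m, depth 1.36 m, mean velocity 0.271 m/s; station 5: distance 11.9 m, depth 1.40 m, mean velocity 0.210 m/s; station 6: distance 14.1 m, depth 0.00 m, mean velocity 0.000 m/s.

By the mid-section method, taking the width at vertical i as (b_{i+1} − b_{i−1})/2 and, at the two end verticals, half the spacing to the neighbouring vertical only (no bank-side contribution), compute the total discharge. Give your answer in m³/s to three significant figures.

3.93 m³/s

w_2 = (5.8 − 0.0)/2 = 2.9 m; q_2 = 0.283 × 1.37 × 2.9 = 1.124 m³/s
w_3 = (10.2 − 4.4)/2 = 2.9 m; q_3 = 0.268 × 1.42 × 2.9 = 1.104 m³/s
w_4 = (11.9 − 5.8)/2 = 3.05 m; q_4 = 0.271 × 1.36 × 3.05 = 1.124 m³/s
w_5 = (14.1 − 10.2)/2 = 1.95 m; q_5 = 0.210 × 1.40 × 1.95 = 0.5733 m³/s
Stations 1, 6 contribute zero (depth or velocity is 0).
Q = Σ qᵢ = 3.925 m³/s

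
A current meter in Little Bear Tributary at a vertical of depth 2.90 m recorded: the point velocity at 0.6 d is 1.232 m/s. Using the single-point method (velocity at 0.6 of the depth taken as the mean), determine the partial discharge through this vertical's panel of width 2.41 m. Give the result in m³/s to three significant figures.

8.61 m³/s

v̄ = v₀.₆ = 1.232 m/s
q = v̄ × d × w = 1.232 × 2.90 × 2.41 = 8.610 m³/s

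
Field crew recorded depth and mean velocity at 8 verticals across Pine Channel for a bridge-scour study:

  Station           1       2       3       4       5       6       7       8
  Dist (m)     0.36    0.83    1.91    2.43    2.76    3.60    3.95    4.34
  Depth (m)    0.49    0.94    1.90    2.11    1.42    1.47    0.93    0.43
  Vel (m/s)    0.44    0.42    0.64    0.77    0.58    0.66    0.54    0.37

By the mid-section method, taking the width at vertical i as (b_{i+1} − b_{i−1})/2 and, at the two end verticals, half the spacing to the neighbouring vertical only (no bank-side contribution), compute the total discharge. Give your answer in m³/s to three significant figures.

3.30 m³/s

w_1 = (0.83 − 0.36)/2 = 0.235 m; q_1 = 0.44 × 0.49 × 0.235 = 0.05067 m³/s
w_2 = (1.91 − 0.36)/2 = 0.775 m; q_2 = 0.42 × 0.94 × 0.775 = 0.3060 m³/s
w_3 = (2.43 − 0.83)/2 = 0.8 m; q_3 = 0.64 × 1.90 × 0.8 = 0.9728 m³/s
w_4 = (2.76 − 1.91)/2 = 0.425 m; q_4 = 0.77 × 2.11 × 0.425 = 0.6905 m³/s
w_5 = (3.60 − 2.43)/2 = 0.585 m; q_5 = 0.58 × 1.42 × 0.585 = 0.4818 m³/s
w_6 = (3.95 − 2.76)/2 = 0.595 m; q_6 = 0.66 × 1.47 × 0.595 = 0.5773 m³/s
w_7 = (4.34 − 3.60)/2 = 0.37 m; q_7 = 0.54 × 0.93 × 0.37 = 0.1858 m³/s
w_8 = (4.34 − 3.95)/2 = 0.195 m; q_8 = 0.37 × 0.43 × 0.195 = 0.03102 m³/s
Q = Σ qᵢ = 3.296 m³/s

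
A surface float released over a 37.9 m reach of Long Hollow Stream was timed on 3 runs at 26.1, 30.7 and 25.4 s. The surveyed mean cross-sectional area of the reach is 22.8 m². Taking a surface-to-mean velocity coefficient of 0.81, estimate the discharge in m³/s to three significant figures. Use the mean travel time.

25.5 m³/s

t̄ = (26.1 + 30.7 + 25.4) / 3 = 27.4 s
v_surface = L / t̄ = 37.9 / 27.4 = 1.383 m/s
v_mean = 0.81 × 1.383 = 1.120 m/s
Q = A × v_mean = 22.8 × 1.120 = 25.55 m³/s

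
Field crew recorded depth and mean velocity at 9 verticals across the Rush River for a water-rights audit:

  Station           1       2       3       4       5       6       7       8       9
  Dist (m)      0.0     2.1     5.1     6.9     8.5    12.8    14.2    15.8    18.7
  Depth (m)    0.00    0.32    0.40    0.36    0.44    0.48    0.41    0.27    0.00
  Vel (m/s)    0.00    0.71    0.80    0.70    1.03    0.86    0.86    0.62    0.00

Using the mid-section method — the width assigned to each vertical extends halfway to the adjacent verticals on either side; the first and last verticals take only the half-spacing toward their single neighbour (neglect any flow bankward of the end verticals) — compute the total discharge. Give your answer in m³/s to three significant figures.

w_2 = (5.1 − 0.0)/2 = 2.55 m; q_2 = 0.71 × 0.32 × 2.55 = 0.5794 m³/s
w_3 = (6.9 − 2.1)/2 = 2.4 m; q_3 = 0.80 × 0.40 × 2.4 = 0.7680 m³/s
w_4 = (8.5 − 5.1)/2 = 1.7 m; q_4 = 0.70 × 0.36 × 1.7 = 0.4284 m³/s
w_5 = (12.8 − 6.9)/2 = 2.95 m; q_5 = 1.03 × 0.44 × 2.95 = 1.337 m³/s
w_6 = (14.2 − 8.5)/2 = 2.85 m; q_6 = 0.86 × 0.48 × 2.85 = 1.176 m³/s
w_7 = (15.8 − 12.8)/2 = 1.5 m; q_7 = 0.86 × 0.41 × 1.5 = 0.5289 m³/s
w_8 = (18.7 − 14.2)/2 = 2.25 m; q_8 = 0.62 × 0.27 × 2.25 = 0.3767 m³/s
Stations 1, 9 contribute zero (depth or velocity is 0).
Q = Σ qᵢ = 5.195 m³/s

5.19 m³/s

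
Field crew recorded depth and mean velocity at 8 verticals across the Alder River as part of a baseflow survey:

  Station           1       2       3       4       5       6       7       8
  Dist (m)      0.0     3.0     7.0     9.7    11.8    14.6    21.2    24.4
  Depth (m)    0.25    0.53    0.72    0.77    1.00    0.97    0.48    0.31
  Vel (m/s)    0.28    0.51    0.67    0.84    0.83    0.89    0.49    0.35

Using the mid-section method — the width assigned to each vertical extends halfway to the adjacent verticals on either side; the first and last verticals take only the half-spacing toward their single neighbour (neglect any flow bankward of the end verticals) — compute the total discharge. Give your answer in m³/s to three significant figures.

w_1 = (3.0 − 0.0)/2 = 1.5 m; q_1 = 0.28 × 0.25 × 1.5 = 0.1050 m³/s
w_2 = (7.0 − 0.0)/2 = 3.5 m; q_2 = 0.51 × 0.53 × 3.5 = 0.9461 m³/s
w_3 = (9.7 − 3.0)/2 = 3.35 m; q_3 = 0.67 × 0.72 × 3.35 = 1.616 m³/s
w_4 = (11.8 − 7.0)/2 = 2.4 m; q_4 = 0.84 × 0.77 × 2.4 = 1.552 m³/s
w_5 = (14.6 − 9.7)/2 = 2.45 m; q_5 = 0.83 × 1.00 × 2.45 = 2.034 m³/s
w_6 = (21.2 − 11.8)/2 = 4.7 m; q_6 = 0.89 × 0.97 × 4.7 = 4.058 m³/s
w_7 = (24.4 − 14.6)/2 = 4.9 m; q_7 = 0.49 × 0.48 × 4.9 = 1.152 m³/s
w_8 = (24.4 − 21.2)/2 = 1.6 m; q_8 = 0.35 × 0.31 × 1.6 = 0.1736 m³/s
Q = Σ qᵢ = 11.64 m³/s

11.6 m³/s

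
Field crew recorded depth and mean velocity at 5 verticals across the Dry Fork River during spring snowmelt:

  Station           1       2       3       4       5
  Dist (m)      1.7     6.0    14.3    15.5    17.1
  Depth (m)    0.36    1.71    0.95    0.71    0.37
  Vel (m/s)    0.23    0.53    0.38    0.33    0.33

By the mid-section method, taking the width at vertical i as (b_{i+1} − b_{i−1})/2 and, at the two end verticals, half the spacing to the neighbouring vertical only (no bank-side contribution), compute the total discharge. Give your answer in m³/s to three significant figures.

8.03 m³/s

w_1 = (6.0 − 1.7)/2 = 2.15 m; q_1 = 0.23 × 0.36 × 2.15 = 0.1780 m³/s
w_2 = (14.3 − 1.7)/2 = 6.3 m; q_2 = 0.53 × 1.71 × 6.3 = 5.710 m³/s
w_3 = (15.5 − 6.0)/2 = 4.75 m; q_3 = 0.38 × 0.95 × 4.75 = 1.715 m³/s
w_4 = (17.1 − 14.3)/2 = 1.4 m; q_4 = 0.33 × 0.71 × 1.4 = 0.3280 m³/s
w_5 = (17.1 − 15.5)/2 = 0.8 m; q_5 = 0.33 × 0.37 × 0.8 = 0.09768 m³/s
Q = Σ qᵢ = 8.028 m³/s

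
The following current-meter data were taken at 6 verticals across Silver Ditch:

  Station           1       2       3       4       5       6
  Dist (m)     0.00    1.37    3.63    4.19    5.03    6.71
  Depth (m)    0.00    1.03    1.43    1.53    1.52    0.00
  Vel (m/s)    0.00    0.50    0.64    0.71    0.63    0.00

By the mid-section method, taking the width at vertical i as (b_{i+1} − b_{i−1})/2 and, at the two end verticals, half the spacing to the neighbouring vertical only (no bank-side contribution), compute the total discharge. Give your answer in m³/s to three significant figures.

w_2 = (3.63 − 0.00)/2 = 1.815 m; q_2 = 0.50 × 1.03 × 1.815 = 0.9347 m³/s
w_3 = (4.19 − 1.37)/2 = 1.41 m; q_3 = 0.64 × 1.43 × 1.41 = 1.290 m³/s
w_4 = (5.03 − 3.63)/2 = 0.7 m; q_4 = 0.71 × 1.53 × 0.7 = 0.7604 m³/s
w_5 = (6.71 − 4.19)/2 = 1.26 m; q_5 = 0.63 × 1.52 × 1.26 = 1.207 m³/s
Stations 1, 6 contribute zero (depth or velocity is 0).
Q = Σ qᵢ = 4.192 m³/s

4.19 m³/s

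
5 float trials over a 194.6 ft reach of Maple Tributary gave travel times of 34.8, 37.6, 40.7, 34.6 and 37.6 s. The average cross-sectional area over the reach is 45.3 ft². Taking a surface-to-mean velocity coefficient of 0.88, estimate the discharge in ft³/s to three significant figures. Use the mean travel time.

t̄ = (34.8 + 37.6 + 40.7 + 34.6 + 37.6) / 5 = 37.06 s
v_surface = L / t̄ = 194.6 / 37.06 = 5.251 ft/s
v_mean = 0.88 × 5.251 = 4.621 ft/s
Q = A × v_mean = 45.3 × 4.621 = 209.3 ft³/s

209 ft³/s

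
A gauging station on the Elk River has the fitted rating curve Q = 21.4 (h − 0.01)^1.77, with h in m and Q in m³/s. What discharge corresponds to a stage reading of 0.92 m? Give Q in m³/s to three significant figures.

Q = 21.4 × (0.92 − 0.01)^1.77 = 21.4 × 0.91^1.77 = 18.11 m³/s

18.1 m³/s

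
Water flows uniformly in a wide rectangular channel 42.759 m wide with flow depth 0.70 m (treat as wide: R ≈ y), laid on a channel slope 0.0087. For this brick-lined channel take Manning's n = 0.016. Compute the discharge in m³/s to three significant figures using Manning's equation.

138 m³/s

A = b·y = 42.759 × 0.70 = 29.93 m²
Wide channel: R ≈ y = 0.70 m
Q = (1/n)·A·R^(2/3)·S^(1/2) = (1/0.016) × 29.93 × 0.7000^(2/3) × 0.0087^(1/2) = 137.6 m³/s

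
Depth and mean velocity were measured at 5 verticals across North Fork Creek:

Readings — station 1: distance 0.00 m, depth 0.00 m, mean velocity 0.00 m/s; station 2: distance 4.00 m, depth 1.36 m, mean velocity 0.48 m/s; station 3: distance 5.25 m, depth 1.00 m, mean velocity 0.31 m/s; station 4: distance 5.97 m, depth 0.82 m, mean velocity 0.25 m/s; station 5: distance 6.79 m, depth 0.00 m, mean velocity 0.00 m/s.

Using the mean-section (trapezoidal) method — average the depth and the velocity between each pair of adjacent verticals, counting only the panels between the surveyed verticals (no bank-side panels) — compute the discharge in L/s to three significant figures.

Panel 1-2: Δb = 4 m, d̄ = (0.00+1.36)/2 = 0.68, v̄ = (0.00+0.48)/2 = 0.24 → q = 4×0.68×0.24 = 0.6528 m³/s
Panel 2-3: Δb = 1.25 m, d̄ = (1.36+1.00)/2 = 1.18, v̄ = (0.48+0.31)/2 = 0.395 → q = 1.25×1.18×0.395 = 0.5826 m³/s
Panel 3-4: Δb = 0.72 m, d̄ = (1.00+0.82)/2 = 0.91, v̄ = (0.31+0.25)/2 = 0.28 → q = 0.72×0.91×0.28 = 0.1835 m³/s
Panel 4-5: Δb = 0.82 m, d̄ = (0.82+0.00)/2 = 0.41, v̄ = (0.25+0.00)/2 = 0.125 → q = 0.82×0.41×0.125 = 0.04203 m³/s
Q = Σ q = 1.461 m³/s
= 1.461 × 1000 = 1461 L/s

1460 L/s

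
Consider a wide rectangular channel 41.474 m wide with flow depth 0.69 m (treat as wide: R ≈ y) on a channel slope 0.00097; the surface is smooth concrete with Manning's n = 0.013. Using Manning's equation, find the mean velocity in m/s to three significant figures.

1.87 m/s

A = b·y = 41.474 × 0.69 = 28.62 m²
Wide channel: R ≈ y = 0.69 m
Q = (1/n)·A·R^(2/3)·S^(1/2) = (1/0.013) × 28.62 × 0.6900^(2/3) × 0.00097^(1/2) = 53.53 m³/s
V = Q/A = 53.53/28.62 = 1.871 m/s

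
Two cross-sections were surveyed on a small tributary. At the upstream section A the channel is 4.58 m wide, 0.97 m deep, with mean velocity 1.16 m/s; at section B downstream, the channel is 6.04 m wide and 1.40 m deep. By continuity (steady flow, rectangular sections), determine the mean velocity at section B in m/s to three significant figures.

0.609 m/s

Q = A₁V₁ = (4.58×0.97) × 1.16 = 5.153 m³/s
A₂ = 6.04 × 1.40 = 8.456 m²
V₂ = Q/A₂ = 5.153/8.456 = 0.6094 m/s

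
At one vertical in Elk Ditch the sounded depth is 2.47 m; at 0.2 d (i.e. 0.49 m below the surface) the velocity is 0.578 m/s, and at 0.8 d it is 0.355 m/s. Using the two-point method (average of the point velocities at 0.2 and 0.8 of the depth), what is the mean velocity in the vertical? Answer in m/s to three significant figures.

0.467 m/s

v̄ = (0.578 + 0.355) / 2 = 0.4665 m/s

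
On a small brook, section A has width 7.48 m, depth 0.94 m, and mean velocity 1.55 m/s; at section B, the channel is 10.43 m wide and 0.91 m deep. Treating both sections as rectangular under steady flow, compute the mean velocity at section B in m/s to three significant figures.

1.15 m/s

Q = A₁V₁ = (7.48×0.94) × 1.55 = 10.90 m³/s
A₂ = 10.43 × 0.91 = 9.491 m²
V₂ = Q/A₂ = 10.90/9.491 = 1.148 m/s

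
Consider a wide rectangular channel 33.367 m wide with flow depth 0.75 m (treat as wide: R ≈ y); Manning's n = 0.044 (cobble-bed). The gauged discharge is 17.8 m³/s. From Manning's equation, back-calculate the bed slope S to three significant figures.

0.00144

A = b·y = 33.367 × 0.75 = 25.03 m²
Wide channel: R ≈ y = 0.75 m
S = (Q·n / (1·A·R^(2/3)))² = (17.8×0.044 / (1×25.03×0.8255))² = 0.001437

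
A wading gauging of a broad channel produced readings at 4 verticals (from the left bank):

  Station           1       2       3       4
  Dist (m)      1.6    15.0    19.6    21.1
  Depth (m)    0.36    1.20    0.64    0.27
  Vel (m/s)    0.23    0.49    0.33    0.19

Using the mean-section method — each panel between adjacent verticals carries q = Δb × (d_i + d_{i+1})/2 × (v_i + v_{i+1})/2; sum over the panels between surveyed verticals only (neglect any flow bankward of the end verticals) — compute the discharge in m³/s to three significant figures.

Panel 1-2: Δb = 13.4 m, d̄ = (0.36+1.20)/2 = 0.78, v̄ = (0.23+0.49)/2 = 0.36 → q = 13.4×0.78×0.36 = 3.763 m³/s
Panel 2-3: Δb = 4.6 m, d̄ = (1.20+0.64)/2 = 0.92, v̄ = (0.49+0.33)/2 = 0.41 → q = 4.6×0.92×0.41 = 1.735 m³/s
Panel 3-4: Δb = 1.5 m, d̄ = (0.64+0.27)/2 = 0.455, v̄ = (0.33+0.19)/2 = 0.26 → q = 1.5×0.455×0.26 = 0.1775 m³/s
Q = Σ q = 5.675 m³/s

5.68 m³/s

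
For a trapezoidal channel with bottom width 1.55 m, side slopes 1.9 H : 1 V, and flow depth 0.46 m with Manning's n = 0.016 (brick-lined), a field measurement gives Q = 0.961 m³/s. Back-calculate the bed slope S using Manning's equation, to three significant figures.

0.000882

A = (b + z·y)·y = (1.55 + 1.9×0.46)×0.46 = 1.115 m²
P = b + 2y√(1+z²) = 1.55 + 2×0.46×√(1+1.9²) = 3.525 m
R = A/P = 1.115/3.525 = 0.3163 m
S = (Q·n / (1·A·R^(2/3)))² = (0.961×0.016 / (1×1.115×0.4642))² = 0.0008824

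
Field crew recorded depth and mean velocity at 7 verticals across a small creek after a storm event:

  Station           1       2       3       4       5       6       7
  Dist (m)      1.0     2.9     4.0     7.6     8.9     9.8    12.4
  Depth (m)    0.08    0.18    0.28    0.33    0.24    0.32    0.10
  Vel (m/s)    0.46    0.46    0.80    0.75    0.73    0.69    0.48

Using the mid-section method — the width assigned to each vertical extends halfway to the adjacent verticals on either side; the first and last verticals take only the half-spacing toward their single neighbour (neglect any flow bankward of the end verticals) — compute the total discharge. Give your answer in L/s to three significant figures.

1930 L/s

w_1 = (2.9 − 1.0)/2 = 0.95 m; q_1 = 0.46 × 0.08 × 0.95 = 0.03496 m³/s
w_2 = (4.0 − 1.0)/2 = 1.5 m; q_2 = 0.46 × 0.18 × 1.5 = 0.1242 m³/s
w_3 = (7.6 − 2.9)/2 = 2.35 m; q_3 = 0.80 × 0.28 × 2.35 = 0.5264 m³/s
w_4 = (8.9 − 4.0)/2 = 2.45 m; q_4 = 0.75 × 0.33 × 2.45 = 0.6064 m³/s
w_5 = (9.8 − 7.6)/2 = 1.1 m; q_5 = 0.73 × 0.24 × 1.1 = 0.1927 m³/s
w_6 = (12.4 − 8.9)/2 = 1.75 m; q_6 = 0.69 × 0.32 × 1.75 = 0.3864 m³/s
w_7 = (12.4 − 9.8)/2 = 1.3 m; q_7 = 0.48 × 0.10 × 1.3 = 0.06240 m³/s
Q = Σ qᵢ = 1.933 m³/s
= 1.933 × 1000 = 1933 L/s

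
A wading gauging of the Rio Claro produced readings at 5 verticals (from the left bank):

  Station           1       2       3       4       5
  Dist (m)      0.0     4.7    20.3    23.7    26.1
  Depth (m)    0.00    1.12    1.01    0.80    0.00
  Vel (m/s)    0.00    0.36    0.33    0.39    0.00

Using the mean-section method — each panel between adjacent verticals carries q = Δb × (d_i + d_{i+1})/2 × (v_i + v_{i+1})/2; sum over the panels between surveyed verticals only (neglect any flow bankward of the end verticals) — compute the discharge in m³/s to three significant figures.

7.50 m³/s

Panel 1-2: Δb = 4.7 m, d̄ = (0.00+1.12)/2 = 0.56, v̄ = (0.00+0.36)/2 = 0.18 → q = 4.7×0.56×0.18 = 0.4738 m³/s
Panel 2-3: Δb = 15.6 m, d̄ = (1.12+1.01)/2 = 1.065, v̄ = (0.36+0.33)/2 = 0.345 → q = 15.6×1.065×0.345 = 5.732 m³/s
Panel 3-4: Δb = 3.4 m, d̄ = (1.01+0.80)/2 = 0.905, v̄ = (0.33+0.39)/2 = 0.36 → q = 3.4×0.905×0.36 = 1.108 m³/s
Panel 4-5: Δb = 2.4 m, d̄ = (0.80+0.00)/2 = 0.4, v̄ = (0.39+0.00)/2 = 0.195 → q = 2.4×0.4×0.195 = 0.1872 m³/s
Q = Σ q = 7.501 m³/s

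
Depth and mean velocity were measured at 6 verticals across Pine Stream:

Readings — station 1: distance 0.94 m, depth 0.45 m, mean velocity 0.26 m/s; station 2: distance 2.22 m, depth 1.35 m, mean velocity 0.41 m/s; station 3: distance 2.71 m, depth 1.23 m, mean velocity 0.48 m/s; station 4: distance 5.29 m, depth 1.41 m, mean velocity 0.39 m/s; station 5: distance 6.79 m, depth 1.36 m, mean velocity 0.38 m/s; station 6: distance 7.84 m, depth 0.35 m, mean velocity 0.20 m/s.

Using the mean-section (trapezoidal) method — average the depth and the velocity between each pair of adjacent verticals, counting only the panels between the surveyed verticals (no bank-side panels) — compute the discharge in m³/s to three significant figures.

3.21 m³/s

Panel 1-2: Δb = 1.28 m, d̄ = (0.45+1.35)/2 = 0.9, v̄ = (0.26+0.41)/2 = 0.335 → q = 1.28×0.9×0.335 = 0.3859 m³/s
Panel 2-3: Δb = 0.49 m, d̄ = (1.35+1.23)/2 = 1.29, v̄ = (0.41+0.48)/2 = 0.445 → q = 0.49×1.29×0.445 = 0.2813 m³/s
Panel 3-4: Δb = 2.58 m, d̄ = (1.23+1.41)/2 = 1.32, v̄ = (0.48+0.39)/2 = 0.435 → q = 2.58×1.32×0.435 = 1.481 m³/s
Panel 4-5: Δb = 1.5 m, d̄ = (1.41+1.36)/2 = 1.385, v̄ = (0.39+0.38)/2 = 0.385 → q = 1.5×1.385×0.385 = 0.7998 m³/s
Panel 5-6: Δb = 1.05 m, d̄ = (1.36+0.35)/2 = 0.855, v̄ = (0.38+0.20)/2 = 0.29 → q = 1.05×0.855×0.29 = 0.2603 m³/s
Q = Σ q = 3.209 m³/s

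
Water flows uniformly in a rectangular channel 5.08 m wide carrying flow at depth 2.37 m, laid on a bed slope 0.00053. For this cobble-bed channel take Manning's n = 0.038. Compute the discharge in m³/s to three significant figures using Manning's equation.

8.36 m³/s

A = b·y = 5.08 × 2.37 = 12.04 m²
P = b + 2y = 5.08 + 2×2.37 = 9.820 m
R = A/P = 12.04/9.820 = 1.226 m
Q = (1/n)·A·R^(2/3)·S^(1/2) = (1/0.038) × 12.04 × 1.226^(2/3) × 0.00053^(1/2) = 8.355 m³/s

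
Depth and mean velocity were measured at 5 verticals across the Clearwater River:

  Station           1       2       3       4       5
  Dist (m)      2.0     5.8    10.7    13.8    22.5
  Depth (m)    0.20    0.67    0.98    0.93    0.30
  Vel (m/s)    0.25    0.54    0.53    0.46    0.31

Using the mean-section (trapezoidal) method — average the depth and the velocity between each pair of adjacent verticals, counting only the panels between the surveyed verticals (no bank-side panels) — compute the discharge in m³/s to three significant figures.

Panel 1-2: Δb = 3.8 m, d̄ = (0.20+0.67)/2 = 0.435, v̄ = (0.25+0.54)/2 = 0.395 → q = 3.8×0.435×0.395 = 0.6529 m³/s
Panel 2-3: Δb = 4.9 m, d̄ = (0.67+0.98)/2 = 0.825, v̄ = (0.54+0.53)/2 = 0.535 → q = 4.9×0.825×0.535 = 2.163 m³/s
Panel 3-4: Δb = 3.1 m, d̄ = (0.98+0.93)/2 = 0.955, v̄ = (0.53+0.46)/2 = 0.495 → q = 3.1×0.955×0.495 = 1.465 m³/s
Panel 4-5: Δb = 8.7 m, d̄ = (0.93+0.30)/2 = 0.615, v̄ = (0.46+0.31)/2 = 0.385 → q = 8.7×0.615×0.385 = 2.060 m³/s
Q = Σ q = 6.341 m³/s

6.34 m³/s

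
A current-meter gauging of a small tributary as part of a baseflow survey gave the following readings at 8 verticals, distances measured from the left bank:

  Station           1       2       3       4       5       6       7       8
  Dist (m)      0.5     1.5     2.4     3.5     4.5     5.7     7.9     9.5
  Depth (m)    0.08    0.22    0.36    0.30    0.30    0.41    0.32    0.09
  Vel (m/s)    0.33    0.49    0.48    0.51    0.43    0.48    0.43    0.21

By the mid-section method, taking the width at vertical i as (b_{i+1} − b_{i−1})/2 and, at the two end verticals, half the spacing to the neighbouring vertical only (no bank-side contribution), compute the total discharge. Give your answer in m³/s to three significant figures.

1.20 m³/s

w_1 = (1.5 − 0.5)/2 = 0.5 m; q_1 = 0.33 × 0.08 × 0.5 = 0.01320 m³/s
w_2 = (2.4 − 0.5)/2 = 0.95 m; q_2 = 0.49 × 0.22 × 0.95 = 0.1024 m³/s
w_3 = (3.5 − 1.5)/2 = 1 m; q_3 = 0.48 × 0.36 × 1 = 0.1728 m³/s
w_4 = (4.5 − 2.4)/2 = 1.05 m; q_4 = 0.51 × 0.30 × 1.05 = 0.1607 m³/s
w_5 = (5.7 − 3.5)/2 = 1.1 m; q_5 = 0.43 × 0.30 × 1.1 = 0.1419 m³/s
w_6 = (7.9 − 4.5)/2 = 1.7 m; q_6 = 0.48 × 0.41 × 1.7 = 0.3346 m³/s
w_7 = (9.5 − 5.7)/2 = 1.9 m; q_7 = 0.43 × 0.32 × 1.9 = 0.2614 m³/s
w_8 = (9.5 − 7.9)/2 = 0.8 m; q_8 = 0.21 × 0.09 × 0.8 = 0.01512 m³/s
Q = Σ qᵢ = 1.202 m³/s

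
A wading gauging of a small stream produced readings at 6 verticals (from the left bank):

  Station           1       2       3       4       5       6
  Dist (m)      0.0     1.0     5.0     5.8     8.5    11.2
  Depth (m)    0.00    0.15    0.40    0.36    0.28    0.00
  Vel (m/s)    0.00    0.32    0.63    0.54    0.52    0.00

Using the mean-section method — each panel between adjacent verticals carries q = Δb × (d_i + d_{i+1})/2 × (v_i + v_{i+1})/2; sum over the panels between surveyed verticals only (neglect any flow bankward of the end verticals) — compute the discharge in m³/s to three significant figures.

Panel 1-2: Δb = 1 m, d̄ = (0.00+0.15)/2 = 0.075, v̄ = (0.00+0.32)/2 = 0.16 → q = 1×0.075×0.16 = 0.01200 m³/s
Panel 2-3: Δb = 4 m, d̄ = (0.15+0.40)/2 = 0.275, v̄ = (0.32+0.63)/2 = 0.475 → q = 4×0.275×0.475 = 0.5225 m³/s
Panel 3-4: Δb = 0.8 m, d̄ = (0.40+0.36)/2 = 0.38, v̄ = (0.63+0.54)/2 = 0.585 → q = 0.8×0.38×0.585 = 0.1778 m³/s
Panel 4-5: Δb = 2.7 m, d̄ = (0.36+0.28)/2 = 0.32, v̄ = (0.54+0.52)/2 = 0.53 → q = 2.7×0.32×0.53 = 0.4579 m³/s
Panel 5-6: Δb = 2.7 m, d̄ = (0.28+0.00)/2 = 0.14, v̄ = (0.52+0.00)/2 = 0.26 → q = 2.7×0.14×0.26 = 0.09828 m³/s
Q = Σ q = 1.269 m³/s

1.27 m³/s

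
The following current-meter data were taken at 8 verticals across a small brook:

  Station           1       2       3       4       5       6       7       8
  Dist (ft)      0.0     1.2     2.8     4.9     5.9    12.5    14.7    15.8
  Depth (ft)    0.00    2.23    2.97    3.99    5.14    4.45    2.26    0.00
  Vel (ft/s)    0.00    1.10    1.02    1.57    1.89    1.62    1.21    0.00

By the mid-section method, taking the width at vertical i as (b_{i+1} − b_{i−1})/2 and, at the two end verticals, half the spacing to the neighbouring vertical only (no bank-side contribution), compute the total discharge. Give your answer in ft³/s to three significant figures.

91.9 ft³/s

w_2 = (2.8 − 0.0)/2 = 1.4 ft; q_2 = 1.10 × 2.23 × 1.4 = 3.434 ft³/s
w_3 = (4.9 − 1.2)/2 = 1.85 ft; q_3 = 1.02 × 2.97 × 1.85 = 5.604 ft³/s
w_4 = (5.9 − 2.8)/2 = 1.55 ft; q_4 = 1.57 × 3.99 × 1.55 = 9.710 ft³/s
w_5 = (12.5 − 4.9)/2 = 3.8 ft; q_5 = 1.89 × 5.14 × 3.8 = 36.92 ft³/s
w_6 = (14.7 − 5.9)/2 = 4.4 ft; q_6 = 1.62 × 4.45 × 4.4 = 31.72 ft³/s
w_7 = (15.8 − 12.5)/2 = 1.65 ft; q_7 = 1.21 × 2.26 × 1.65 = 4.512 ft³/s
Stations 1, 8 contribute zero (depth or velocity is 0).
Q = Σ qᵢ = 91.90 ft³/s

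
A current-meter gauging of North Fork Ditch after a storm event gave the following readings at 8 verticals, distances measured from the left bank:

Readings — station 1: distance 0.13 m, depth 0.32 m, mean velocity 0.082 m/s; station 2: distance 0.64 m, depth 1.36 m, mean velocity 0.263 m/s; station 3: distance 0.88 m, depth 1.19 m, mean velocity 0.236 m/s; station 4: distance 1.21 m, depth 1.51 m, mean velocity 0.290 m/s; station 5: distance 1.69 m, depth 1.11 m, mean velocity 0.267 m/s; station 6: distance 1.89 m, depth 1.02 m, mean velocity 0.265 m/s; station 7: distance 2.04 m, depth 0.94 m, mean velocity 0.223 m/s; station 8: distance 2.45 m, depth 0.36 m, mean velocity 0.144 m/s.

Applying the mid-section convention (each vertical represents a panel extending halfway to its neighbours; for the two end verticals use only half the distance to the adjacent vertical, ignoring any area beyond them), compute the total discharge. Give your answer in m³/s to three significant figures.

0.616 m³/s

w_1 = (0.64 − 0.13)/2 = 0.255 m; q_1 = 0.082 × 0.32 × 0.255 = 0.006691 m³/s
w_2 = (0.88 − 0.13)/2 = 0.375 m; q_2 = 0.263 × 1.36 × 0.375 = 0.1341 m³/s
w_3 = (1.21 − 0.64)/2 = 0.285 m; q_3 = 0.236 × 1.19 × 0.285 = 0.08004 m³/s
w_4 = (1.69 − 0.88)/2 = 0.405 m; q_4 = 0.290 × 1.51 × 0.405 = 0.1773 m³/s
w_5 = (1.89 − 1.21)/2 = 0.34 m; q_5 = 0.267 × 1.11 × 0.34 = 0.1008 m³/s
w_6 = (2.04 − 1.69)/2 = 0.175 m; q_6 = 0.265 × 1.02 × 0.175 = 0.04730 m³/s
w_7 = (2.45 − 1.89)/2 = 0.28 m; q_7 = 0.223 × 0.94 × 0.28 = 0.05869 m³/s
w_8 = (2.45 − 2.04)/2 = 0.205 m; q_8 = 0.144 × 0.36 × 0.205 = 0.01063 m³/s
Q = Σ qᵢ = 0.6156 m³/s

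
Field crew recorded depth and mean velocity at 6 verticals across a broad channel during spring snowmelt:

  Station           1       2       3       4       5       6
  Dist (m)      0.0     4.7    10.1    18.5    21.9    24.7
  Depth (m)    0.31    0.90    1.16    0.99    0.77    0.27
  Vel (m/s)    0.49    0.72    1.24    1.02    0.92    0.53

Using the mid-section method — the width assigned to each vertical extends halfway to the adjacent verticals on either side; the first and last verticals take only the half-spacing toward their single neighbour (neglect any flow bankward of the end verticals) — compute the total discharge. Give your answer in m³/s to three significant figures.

21.9 m³/s

w_1 = (4.7 − 0.0)/2 = 2.35 m; q_1 = 0.49 × 0.31 × 2.35 = 0.3570 m³/s
w_2 = (10.1 − 0.0)/2 = 5.05 m; q_2 = 0.72 × 0.90 × 5.05 = 3.272 m³/s
w_3 = (18.5 − 4.7)/2 = 6.9 m; q_3 = 1.24 × 1.16 × 6.9 = 9.925 m³/s
w_4 = (21.9 − 10.1)/2 = 5.9 m; q_4 = 1.02 × 0.99 × 5.9 = 5.958 m³/s
w_5 = (24.7 − 18.5)/2 = 3.1 m; q_5 = 0.92 × 0.77 × 3.1 = 2.196 m³/s
w_6 = (24.7 − 21.9)/2 = 1.4 m; q_6 = 0.53 × 0.27 × 1.4 = 0.2003 m³/s
Q = Σ qᵢ = 21.91 m³/s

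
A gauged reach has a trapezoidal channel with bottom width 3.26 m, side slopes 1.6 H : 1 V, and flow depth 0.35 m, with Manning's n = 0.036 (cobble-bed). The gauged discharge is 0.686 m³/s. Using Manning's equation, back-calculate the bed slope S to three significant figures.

A = (b + z·y)·y = (3.26 + 1.6×0.35)×0.35 = 1.337 m²
P = b + 2y√(1+z²) = 3.26 + 2×0.35×√(1+1.6²) = 4.581 m
R = A/P = 1.337/4.581 = 0.2919 m
S = (Q·n / (1·A·R^(2/3)))² = (0.686×0.036 / (1×1.337×0.4400))² = 0.001762

0.00176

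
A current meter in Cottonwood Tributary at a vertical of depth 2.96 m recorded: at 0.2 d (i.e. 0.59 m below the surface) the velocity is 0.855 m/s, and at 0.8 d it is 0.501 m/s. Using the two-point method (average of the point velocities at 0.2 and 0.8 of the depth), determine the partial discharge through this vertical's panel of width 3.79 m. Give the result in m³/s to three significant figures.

7.61 m³/s

v̄ = (0.855 + 0.501) / 2 = 0.6780 m/s
q = v̄ × d × w = 0.6780 × 2.96 × 3.79 = 7.606 m³/s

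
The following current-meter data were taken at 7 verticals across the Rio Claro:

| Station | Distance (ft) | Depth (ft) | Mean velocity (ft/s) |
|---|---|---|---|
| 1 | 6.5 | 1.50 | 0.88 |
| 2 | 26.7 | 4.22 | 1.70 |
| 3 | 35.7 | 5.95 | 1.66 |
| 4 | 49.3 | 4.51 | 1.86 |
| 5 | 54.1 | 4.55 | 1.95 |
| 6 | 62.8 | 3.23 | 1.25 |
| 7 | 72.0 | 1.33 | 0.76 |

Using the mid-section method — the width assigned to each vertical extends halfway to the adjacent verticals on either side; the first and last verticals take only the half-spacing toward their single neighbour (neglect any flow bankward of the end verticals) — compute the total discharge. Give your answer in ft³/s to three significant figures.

w_1 = (26.7 − 6.5)/2 = 10.1 ft; q_1 = 0.88 × 1.50 × 10.1 = 13.33 ft³/s
w_2 = (35.7 − 6.5)/2 = 14.6 ft; q_2 = 1.70 × 4.22 × 14.6 = 104.7 ft³/s
w_3 = (49.3 − 26.7)/2 = 11.3 ft; q_3 = 1.66 × 5.95 × 11.3 = 111.6 ft³/s
w_4 = (54.1 − 35.7)/2 = 9.2 ft; q_4 = 1.86 × 4.51 × 9.2 = 77.18 ft³/s
w_5 = (62.8 − 49.3)/2 = 6.75 ft; q_5 = 1.95 × 4.55 × 6.75 = 59.89 ft³/s
w_6 = (72.0 − 54.1)/2 = 8.95 ft; q_6 = 1.25 × 3.23 × 8.95 = 36.14 ft³/s
w_7 = (72.0 − 62.8)/2 = 4.6 ft; q_7 = 0.76 × 1.33 × 4.6 = 4.650 ft³/s
Q = Σ qᵢ = 407.5 ft³/s

408 ft³/s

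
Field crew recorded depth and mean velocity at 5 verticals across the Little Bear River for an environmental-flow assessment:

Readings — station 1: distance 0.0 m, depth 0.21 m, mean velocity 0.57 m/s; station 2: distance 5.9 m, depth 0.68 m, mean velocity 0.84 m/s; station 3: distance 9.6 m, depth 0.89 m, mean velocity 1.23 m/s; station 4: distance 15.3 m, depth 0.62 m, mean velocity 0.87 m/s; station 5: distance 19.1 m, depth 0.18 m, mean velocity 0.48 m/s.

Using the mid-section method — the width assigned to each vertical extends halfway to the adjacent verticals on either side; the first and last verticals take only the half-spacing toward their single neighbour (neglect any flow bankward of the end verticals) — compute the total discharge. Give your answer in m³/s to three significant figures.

11.0 m³/s

w_1 = (5.9 − 0.0)/2 = 2.95 m; q_1 = 0.57 × 0.21 × 2.95 = 0.3531 m³/s
w_2 = (9.6 − 0.0)/2 = 4.8 m; q_2 = 0.84 × 0.68 × 4.8 = 2.742 m³/s
w_3 = (15.3 − 5.9)/2 = 4.7 m; q_3 = 1.23 × 0.89 × 4.7 = 5.145 m³/s
w_4 = (19.1 − 9.6)/2 = 4.75 m; q_4 = 0.87 × 0.62 × 4.75 = 2.562 m³/s
w_5 = (19.1 − 15.3)/2 = 1.9 m; q_5 = 0.48 × 0.18 × 1.9 = 0.1642 m³/s
Q = Σ qᵢ = 10.97 m³/s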